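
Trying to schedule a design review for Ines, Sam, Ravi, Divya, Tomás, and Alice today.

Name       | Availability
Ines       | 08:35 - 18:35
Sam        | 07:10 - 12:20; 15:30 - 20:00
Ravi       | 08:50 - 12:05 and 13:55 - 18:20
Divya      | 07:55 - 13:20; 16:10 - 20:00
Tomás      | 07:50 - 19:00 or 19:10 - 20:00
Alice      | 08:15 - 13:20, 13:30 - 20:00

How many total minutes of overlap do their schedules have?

325

Ines ∩ Sam: 08:35-12:20, 15:30-18:35.
Ines ∩ Sam ∩ Ravi: 08:50-12:05, 15:30-18:20.
Ines ∩ Sam ∩ Ravi ∩ Divya: 08:50-12:05, 16:10-18:20.
Ines ∩ Sam ∩ Ravi ∩ Divya ∩ Tomás: 08:50-12:05, 16:10-18:20.
Ines ∩ Sam ∩ Ravi ∩ Divya ∩ Tomás ∩ Alice: 08:50-12:05, 16:10-18:20.
Summing the common windows: 195 + 130 = 325 minutes.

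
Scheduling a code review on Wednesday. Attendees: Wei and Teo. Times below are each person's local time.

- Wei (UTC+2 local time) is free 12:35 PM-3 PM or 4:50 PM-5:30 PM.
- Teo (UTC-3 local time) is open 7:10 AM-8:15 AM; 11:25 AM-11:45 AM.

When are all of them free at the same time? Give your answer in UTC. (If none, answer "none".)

10:35-11:15

Wei in UTC: 10:35-13:00, 14:50-15:30 (subtract 2h to convert from UTC+2).
Teo in UTC: 10:10-11:15, 14:25-14:45 (add 3h to convert from UTC-3).
Wei ∩ Teo: 10:35-11:15.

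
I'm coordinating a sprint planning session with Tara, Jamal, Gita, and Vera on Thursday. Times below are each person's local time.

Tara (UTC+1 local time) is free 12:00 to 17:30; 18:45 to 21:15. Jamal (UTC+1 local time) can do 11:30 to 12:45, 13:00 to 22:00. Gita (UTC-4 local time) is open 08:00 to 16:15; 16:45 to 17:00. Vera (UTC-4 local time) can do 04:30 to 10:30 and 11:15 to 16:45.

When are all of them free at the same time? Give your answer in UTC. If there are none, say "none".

12:00-14:30, 15:15-16:30, 17:45-20:15

Tara in UTC: 11:00-16:30, 17:45-20:15 (subtract 1h to convert from UTC+1).
Jamal in UTC: 10:30-11:45, 12:00-21:00 (subtract 1h to convert from UTC+1).
Gita in UTC: 12:00-20:15, 20:45-21:00 (add 4h to convert from UTC-4).
Vera in UTC: 08:30-14:30, 15:15-20:45 (add 4h to convert from UTC-4).
Tara ∩ Jamal: 11:00-11:45, 12:00-16:30, 17:45-20:15.
Tara ∩ Jamal ∩ Gita: 12:00-16:30, 17:45-20:15.
Tara ∩ Jamal ∩ Gita ∩ Vera: 12:00-14:30, 15:15-16:30, 17:45-20:15.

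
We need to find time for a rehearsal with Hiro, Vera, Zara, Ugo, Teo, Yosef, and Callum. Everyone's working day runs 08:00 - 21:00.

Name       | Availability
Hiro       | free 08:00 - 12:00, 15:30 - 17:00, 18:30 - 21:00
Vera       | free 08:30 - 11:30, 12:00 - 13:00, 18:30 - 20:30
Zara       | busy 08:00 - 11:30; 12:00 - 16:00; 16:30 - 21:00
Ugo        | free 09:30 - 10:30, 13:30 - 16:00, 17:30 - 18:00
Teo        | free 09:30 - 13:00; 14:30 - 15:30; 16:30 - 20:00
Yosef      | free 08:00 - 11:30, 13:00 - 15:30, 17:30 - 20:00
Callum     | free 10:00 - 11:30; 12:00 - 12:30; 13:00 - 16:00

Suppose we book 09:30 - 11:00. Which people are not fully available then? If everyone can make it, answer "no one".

Hiro free: 08:00-12:00, 15:30-17:00, 18:30-21:00.
Vera free: 08:30-11:30, 12:00-13:00, 18:30-20:30.
Zara free: 11:30-12:00, 16:00-16:30 (invert busy blocks within the working day).
Ugo free: 09:30-10:30, 13:30-16:00, 17:30-18:00.
Teo free: 09:30-13:00, 14:30-15:30, 16:30-20:00.
Yosef free: 08:00-11:30, 13:00-15:30, 17:30-20:00.
Callum free: 10:00-11:30, 12:00-12:30, 13:00-16:00.
Hiro: free for 09:30-11:00. Vera: free for 09:30-11:00. Zara: not fully free for 09:30-11:00. Ugo: not fully free for 09:30-11:00. Teo: free for 09:30-11:00. Yosef: free for 09:30-11:00. Callum: not fully free for 09:30-11:00.

Callum, Ugo, Zara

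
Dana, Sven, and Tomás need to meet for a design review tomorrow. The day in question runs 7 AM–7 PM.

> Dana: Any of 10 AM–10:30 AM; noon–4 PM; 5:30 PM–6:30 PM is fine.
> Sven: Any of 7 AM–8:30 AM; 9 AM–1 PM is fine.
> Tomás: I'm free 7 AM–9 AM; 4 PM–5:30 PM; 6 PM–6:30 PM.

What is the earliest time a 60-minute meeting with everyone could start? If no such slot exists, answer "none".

Dana ∩ Sven: 10:00-10:30, 12:00-13:00.
Dana ∩ Sven ∩ Tomás: ∅.
There is no time when everyone is free.
No common window is at least 60 minutes long.

none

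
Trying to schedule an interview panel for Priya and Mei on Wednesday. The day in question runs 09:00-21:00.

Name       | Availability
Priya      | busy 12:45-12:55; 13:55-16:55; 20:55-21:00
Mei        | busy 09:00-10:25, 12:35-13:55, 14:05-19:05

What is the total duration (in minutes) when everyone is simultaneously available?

Priya free: 09:00-12:45, 12:55-13:55, 16:55-20:55 (invert busy blocks within the working day).
Mei free: 10:25-12:35, 13:55-14:05, 19:05-21:00 (invert busy blocks within the working day).
Priya ∩ Mei: 10:25-12:35, 19:05-20:55.
So the common availability across everyone is 10:25-12:35, 19:05-20:55.
Summing the common windows: 130 + 110 = 240 minutes.

240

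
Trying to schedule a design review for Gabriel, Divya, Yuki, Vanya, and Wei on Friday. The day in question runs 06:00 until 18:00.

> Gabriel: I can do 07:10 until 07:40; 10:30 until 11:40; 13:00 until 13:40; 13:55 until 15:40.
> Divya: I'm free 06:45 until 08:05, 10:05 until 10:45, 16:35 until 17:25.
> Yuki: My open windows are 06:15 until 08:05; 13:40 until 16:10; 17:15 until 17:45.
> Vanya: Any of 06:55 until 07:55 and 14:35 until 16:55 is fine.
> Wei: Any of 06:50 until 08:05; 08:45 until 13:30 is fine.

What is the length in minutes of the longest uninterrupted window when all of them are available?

30

Gabriel ∩ Divya: 07:10-07:40, 10:30-10:45.
Gabriel ∩ Divya ∩ Yuki: 07:10-07:40.
Gabriel ∩ Divya ∩ Yuki ∩ Vanya: 07:10-07:40.
Gabriel ∩ Divya ∩ Yuki ∩ Vanya ∩ Wei: 07:10-07:40.
The longest is 07:10-07:40 at 30 minutes.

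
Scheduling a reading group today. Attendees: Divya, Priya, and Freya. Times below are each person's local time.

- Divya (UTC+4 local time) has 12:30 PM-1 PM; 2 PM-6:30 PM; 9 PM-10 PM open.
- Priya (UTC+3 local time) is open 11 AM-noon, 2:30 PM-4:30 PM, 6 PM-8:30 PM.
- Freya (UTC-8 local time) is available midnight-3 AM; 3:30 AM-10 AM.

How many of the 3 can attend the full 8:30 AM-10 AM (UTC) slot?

1

Divya in UTC: 08:30-09:00, 10:00-14:30, 17:00-18:00 (subtract 4h to convert from UTC+4).
Priya in UTC: 08:00-09:00, 11:30-13:30, 15:00-17:30 (subtract 3h to convert from UTC+3).
Freya in UTC: 08:00-11:00, 11:30-18:00 (add 8h to convert from UTC-8).
Freya can make the full 08:30-10:00 slot — that's 1.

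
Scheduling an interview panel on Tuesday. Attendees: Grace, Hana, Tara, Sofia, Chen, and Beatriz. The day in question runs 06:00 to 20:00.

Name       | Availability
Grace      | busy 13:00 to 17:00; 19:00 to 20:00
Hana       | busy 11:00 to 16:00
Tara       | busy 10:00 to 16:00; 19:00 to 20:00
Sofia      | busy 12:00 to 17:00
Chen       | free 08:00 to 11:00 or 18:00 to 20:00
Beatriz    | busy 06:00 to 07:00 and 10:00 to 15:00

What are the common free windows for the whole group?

08:00-10:00, 18:00-19:00

Grace free: 06:00-13:00, 17:00-19:00 (invert busy blocks within the working day).
Hana free: 06:00-11:00, 16:00-20:00 (invert busy blocks within the working day).
Tara free: 06:00-10:00, 16:00-19:00 (invert busy blocks within the working day).
Sofia free: 06:00-12:00, 17:00-20:00 (invert busy blocks within the working day).
Chen free: 08:00-11:00, 18:00-20:00.
Beatriz free: 07:00-10:00, 15:00-20:00 (invert busy blocks within the working day).
Grace ∩ Hana: 06:00-11:00, 17:00-19:00.
Grace ∩ Hana ∩ Tara: 06:00-10:00, 17:00-19:00.
Grace ∩ Hana ∩ Tara ∩ Sofia: 06:00-10:00, 17:00-19:00.
Grace ∩ Hana ∩ Tara ∩ Sofia ∩ Chen: 08:00-10:00, 18:00-19:00.
Grace ∩ Hana ∩ Tara ∩ Sofia ∩ Chen ∩ Beatriz: 08:00-10:00, 18:00-19:00.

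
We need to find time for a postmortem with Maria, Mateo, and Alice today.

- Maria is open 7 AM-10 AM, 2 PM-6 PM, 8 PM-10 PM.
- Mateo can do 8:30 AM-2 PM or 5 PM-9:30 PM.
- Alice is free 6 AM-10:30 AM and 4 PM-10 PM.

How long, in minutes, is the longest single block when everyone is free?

Maria ∩ Mateo: 08:30-10:00, 17:00-18:00, 20:00-21:30.
Maria ∩ Mateo ∩ Alice: 08:30-10:00, 17:00-18:00, 20:00-21:30.
The longest is 08:30-10:00 at 90 minutes.

90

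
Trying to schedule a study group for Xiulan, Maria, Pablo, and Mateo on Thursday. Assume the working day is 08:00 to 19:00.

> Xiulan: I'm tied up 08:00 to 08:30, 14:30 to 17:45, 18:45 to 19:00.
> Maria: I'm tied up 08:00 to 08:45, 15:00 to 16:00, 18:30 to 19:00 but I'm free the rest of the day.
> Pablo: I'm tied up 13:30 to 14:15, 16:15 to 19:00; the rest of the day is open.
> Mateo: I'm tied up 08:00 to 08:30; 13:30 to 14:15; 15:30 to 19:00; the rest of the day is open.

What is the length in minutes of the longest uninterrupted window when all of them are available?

285

Xiulan free: 08:30-14:30, 17:45-18:45 (invert busy blocks within the working day).
Maria free: 08:45-15:00, 16:00-18:30 (invert busy blocks within the working day).
Pablo free: 08:00-13:30, 14:15-16:15 (invert busy blocks within the working day).
Mateo free: 08:30-13:30, 14:15-15:30 (invert busy blocks within the working day).
Xiulan ∩ Maria: 08:45-14:30, 17:45-18:30.
Xiulan ∩ Maria ∩ Pablo: 08:45-13:30, 14:15-14:30.
Xiulan ∩ Maria ∩ Pablo ∩ Mateo: 08:45-13:30, 14:15-14:30.
The longest is 08:45-13:30 at 285 minutes.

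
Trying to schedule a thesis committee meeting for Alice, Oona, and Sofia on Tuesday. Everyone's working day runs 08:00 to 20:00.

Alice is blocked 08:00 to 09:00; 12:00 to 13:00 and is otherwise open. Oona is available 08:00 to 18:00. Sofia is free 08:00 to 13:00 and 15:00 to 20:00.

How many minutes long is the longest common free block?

180

Alice free: 09:00-12:00, 13:00-20:00 (invert busy blocks within the working day).
Oona free: 08:00-18:00.
Sofia free: 08:00-13:00, 15:00-20:00.
Alice ∩ Oona: 09:00-12:00, 13:00-18:00.
Alice ∩ Oona ∩ Sofia: 09:00-12:00, 15:00-18:00.
The longest is 09:00-12:00 at 180 minutes.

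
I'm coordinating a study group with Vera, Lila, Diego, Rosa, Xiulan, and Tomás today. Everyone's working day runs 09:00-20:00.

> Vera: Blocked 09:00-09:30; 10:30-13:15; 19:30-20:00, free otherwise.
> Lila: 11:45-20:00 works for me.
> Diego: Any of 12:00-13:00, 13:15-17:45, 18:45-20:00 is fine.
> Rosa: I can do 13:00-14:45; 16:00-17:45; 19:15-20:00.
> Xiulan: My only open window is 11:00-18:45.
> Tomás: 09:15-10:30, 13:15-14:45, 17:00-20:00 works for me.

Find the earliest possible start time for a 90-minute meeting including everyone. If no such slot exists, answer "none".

Vera free: 09:30-10:30, 13:15-19:30 (invert busy blocks within the working day).
Lila free: 11:45-20:00.
Diego free: 12:00-13:00, 13:15-17:45, 18:45-20:00.
Rosa free: 13:00-14:45, 16:00-17:45, 19:15-20:00.
Xiulan free: 11:00-18:45.
Tomás free: 09:15-10:30, 13:15-14:45, 17:00-20:00.
Vera ∩ Lila: 13:15-19:30.
Vera ∩ Lila ∩ Diego: 13:15-17:45, 18:45-19:30.
Vera ∩ Lila ∩ Diego ∩ Rosa: 13:15-14:45, 16:00-17:45, 19:15-19:30.
Vera ∩ Lila ∩ Diego ∩ Rosa ∩ Xiulan: 13:15-14:45, 16:00-17:45.
Vera ∩ Lila ∩ Diego ∩ Rosa ∩ Xiulan ∩ Tomás: 13:15-14:45, 17:00-17:45.
Those are the intersection windows.
The first common window of at least 90 minutes is 13:15-14:45, so the earliest start is 13:15.

13:15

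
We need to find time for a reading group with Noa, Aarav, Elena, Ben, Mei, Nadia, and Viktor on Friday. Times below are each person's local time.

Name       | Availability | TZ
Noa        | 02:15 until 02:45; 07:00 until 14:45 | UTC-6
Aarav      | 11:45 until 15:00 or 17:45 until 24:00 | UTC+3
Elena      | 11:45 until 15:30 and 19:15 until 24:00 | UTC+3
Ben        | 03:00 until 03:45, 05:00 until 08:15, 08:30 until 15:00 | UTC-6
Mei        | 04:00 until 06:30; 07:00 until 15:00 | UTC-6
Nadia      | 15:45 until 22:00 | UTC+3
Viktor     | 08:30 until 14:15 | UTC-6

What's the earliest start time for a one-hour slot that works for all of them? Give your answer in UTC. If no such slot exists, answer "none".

16:15

Noa in UTC: 08:15-08:45, 13:00-20:45 (add 6h to convert from UTC-6).
Aarav in UTC: 08:45-12:00, 14:45-21:00 (subtract 3h to convert from UTC+3).
Elena in UTC: 08:45-12:30, 16:15-21:00 (subtract 3h to convert from UTC+3).
Ben in UTC: 09:00-09:45, 11:00-14:15, 14:30-21:00 (add 6h to convert from UTC-6).
Mei in UTC: 10:00-12:30, 13:00-21:00 (add 6h to convert from UTC-6).
Nadia in UTC: 12:45-19:00 (subtract 3h to convert from UTC+3).
Viktor in UTC: 14:30-20:15 (add 6h to convert from UTC-6).
Noa ∩ Aarav: 14:45-20:45.
Noa ∩ Aarav ∩ Elena: 16:15-20:45.
Noa ∩ Aarav ∩ Elena ∩ Ben: 16:15-20:45.
Noa ∩ Aarav ∩ Elena ∩ Ben ∩ Mei: 16:15-20:45.
Noa ∩ Aarav ∩ Elena ∩ Ben ∩ Mei ∩ Nadia: 16:15-19:00.
Noa ∩ Aarav ∩ Elena ∩ Ben ∩ Mei ∩ Nadia ∩ Viktor: 16:15-19:00.
The first common window of at least 60 minutes is 16:15-19:00, so the earliest start is 16:15.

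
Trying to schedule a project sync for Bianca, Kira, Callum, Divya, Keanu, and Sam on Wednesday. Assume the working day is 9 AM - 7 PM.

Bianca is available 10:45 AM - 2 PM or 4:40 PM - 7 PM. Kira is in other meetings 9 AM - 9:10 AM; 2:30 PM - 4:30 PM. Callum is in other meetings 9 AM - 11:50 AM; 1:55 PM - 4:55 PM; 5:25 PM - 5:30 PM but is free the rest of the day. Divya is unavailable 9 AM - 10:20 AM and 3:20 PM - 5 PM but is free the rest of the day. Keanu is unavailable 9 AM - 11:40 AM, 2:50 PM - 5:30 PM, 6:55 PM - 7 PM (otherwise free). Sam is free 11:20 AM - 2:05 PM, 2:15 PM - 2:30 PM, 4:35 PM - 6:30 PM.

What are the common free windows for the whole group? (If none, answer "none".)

11:50-13:55, 17:30-18:30

Bianca free: 10:45-14:00, 16:40-19:00.
Kira free: 09:10-14:30, 16:30-19:00 (invert busy blocks within the working day).
Callum free: 11:50-13:55, 16:55-17:25, 17:30-19:00 (invert busy blocks within the working day).
Divya free: 10:20-15:20, 17:00-19:00 (invert busy blocks within the working day).
Keanu free: 11:40-14:50, 17:30-18:55 (invert busy blocks within the working day).
Sam free: 11:20-14:05, 14:15-14:30, 16:35-18:30.
Bianca ∩ Kira: 10:45-14:00, 16:40-19:00.
Bianca ∩ Kira ∩ Callum: 11:50-13:55, 16:55-17:25, 17:30-19:00.
Bianca ∩ Kira ∩ Callum ∩ Divya: 11:50-13:55, 17:00-17:25, 17:30-19:00.
Bianca ∩ Kira ∩ Callum ∩ Divya ∩ Keanu: 11:50-13:55, 17:30-18:55.
Bianca ∩ Kira ∩ Callum ∩ Divya ∩ Keanu ∩ Sam: 11:50-13:55, 17:30-18:30.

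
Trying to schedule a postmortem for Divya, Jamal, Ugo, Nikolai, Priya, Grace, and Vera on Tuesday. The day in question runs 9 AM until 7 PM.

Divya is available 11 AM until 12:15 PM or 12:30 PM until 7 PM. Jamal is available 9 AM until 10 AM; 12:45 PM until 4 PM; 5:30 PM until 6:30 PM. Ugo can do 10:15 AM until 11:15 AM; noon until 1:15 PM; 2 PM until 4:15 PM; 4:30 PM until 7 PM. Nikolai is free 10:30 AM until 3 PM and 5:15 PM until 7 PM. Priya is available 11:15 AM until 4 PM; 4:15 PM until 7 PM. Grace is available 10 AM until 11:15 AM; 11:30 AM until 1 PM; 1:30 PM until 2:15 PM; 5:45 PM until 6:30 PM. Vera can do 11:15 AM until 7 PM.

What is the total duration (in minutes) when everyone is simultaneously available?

Divya ∩ Jamal: 12:45-16:00, 17:30-18:30.
Divya ∩ Jamal ∩ Ugo: 12:45-13:15, 14:00-16:00, 17:30-18:30.
Divya ∩ Jamal ∩ Ugo ∩ Nikolai: 12:45-13:15, 14:00-15:00, 17:30-18:30.
Divya ∩ Jamal ∩ Ugo ∩ Nikolai ∩ Priya: 12:45-13:15, 14:00-15:00, 17:30-18:30.
Divya ∩ Jamal ∩ Ugo ∩ Nikolai ∩ Priya ∩ Grace: 12:45-13:00, 14:00-14:15, 17:45-18:30.
Divya ∩ Jamal ∩ Ugo ∩ Nikolai ∩ Priya ∩ Grace ∩ Vera: 12:45-13:00, 14:00-14:15, 17:45-18:30.
So the common availability across everyone is 12:45-13:00, 14:00-14:15, 17:45-18:30.
Summing the common windows: 15 + 15 + 45 = 75 minutes.

75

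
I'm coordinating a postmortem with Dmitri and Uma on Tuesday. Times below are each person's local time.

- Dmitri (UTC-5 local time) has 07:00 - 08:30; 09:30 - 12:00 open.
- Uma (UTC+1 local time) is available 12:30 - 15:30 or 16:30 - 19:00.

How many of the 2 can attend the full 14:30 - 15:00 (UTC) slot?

Dmitri in UTC: 12:00-13:30, 14:30-17:00 (add 5h to convert from UTC-5).
Uma in UTC: 11:30-14:30, 15:30-18:00 (subtract 1h to convert from UTC+1).
Dmitri can make the full 14:30-15:00 slot — that's 1.

1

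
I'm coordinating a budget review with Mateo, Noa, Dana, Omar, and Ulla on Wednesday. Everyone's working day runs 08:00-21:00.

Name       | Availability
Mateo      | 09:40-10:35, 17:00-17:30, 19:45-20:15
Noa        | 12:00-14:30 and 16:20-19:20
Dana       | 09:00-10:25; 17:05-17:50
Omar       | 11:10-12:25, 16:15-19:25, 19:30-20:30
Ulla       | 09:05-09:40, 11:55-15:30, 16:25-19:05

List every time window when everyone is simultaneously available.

17:05-17:30

Mateo ∩ Noa: 17:00-17:30.
Mateo ∩ Noa ∩ Dana: 17:05-17:30.
Mateo ∩ Noa ∩ Dana ∩ Omar: 17:05-17:30.
Mateo ∩ Noa ∩ Dana ∩ Omar ∩ Ulla: 17:05-17:30.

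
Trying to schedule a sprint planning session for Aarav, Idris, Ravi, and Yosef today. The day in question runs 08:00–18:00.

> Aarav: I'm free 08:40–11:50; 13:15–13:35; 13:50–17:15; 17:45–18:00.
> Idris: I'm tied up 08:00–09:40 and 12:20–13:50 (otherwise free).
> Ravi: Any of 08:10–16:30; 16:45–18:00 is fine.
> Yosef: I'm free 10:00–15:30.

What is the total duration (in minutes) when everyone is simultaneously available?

210

Aarav free: 08:40-11:50, 13:15-13:35, 13:50-17:15, 17:45-18:00.
Idris free: 09:40-12:20, 13:50-18:00 (invert busy blocks within the working day).
Ravi free: 08:10-16:30, 16:45-18:00.
Yosef free: 10:00-15:30.
Aarav ∩ Idris: 09:40-11:50, 13:50-17:15, 17:45-18:00.
Aarav ∩ Idris ∩ Ravi: 09:40-11:50, 13:50-16:30, 16:45-17:15, 17:45-18:00.
Aarav ∩ Idris ∩ Ravi ∩ Yosef: 10:00-11:50, 13:50-15:30.
Summing the common windows: 110 + 100 = 210 minutes.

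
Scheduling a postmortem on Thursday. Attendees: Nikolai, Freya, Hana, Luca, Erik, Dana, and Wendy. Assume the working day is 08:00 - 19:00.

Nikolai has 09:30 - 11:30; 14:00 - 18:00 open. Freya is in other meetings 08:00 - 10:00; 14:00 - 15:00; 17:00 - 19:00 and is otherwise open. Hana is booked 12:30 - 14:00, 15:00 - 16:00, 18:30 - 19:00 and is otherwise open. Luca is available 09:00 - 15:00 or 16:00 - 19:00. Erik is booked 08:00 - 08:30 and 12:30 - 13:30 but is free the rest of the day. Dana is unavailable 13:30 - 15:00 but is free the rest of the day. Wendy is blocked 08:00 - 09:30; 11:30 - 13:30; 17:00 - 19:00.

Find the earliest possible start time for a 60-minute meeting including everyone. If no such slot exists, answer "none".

10:00

Nikolai free: 09:30-11:30, 14:00-18:00.
Freya free: 10:00-14:00, 15:00-17:00 (invert busy blocks within the working day).
Hana free: 08:00-12:30, 14:00-15:00, 16:00-18:30 (invert busy blocks within the working day).
Luca free: 09:00-15:00, 16:00-19:00.
Erik free: 08:30-12:30, 13:30-19:00 (invert busy blocks within the working day).
Dana free: 08:00-13:30, 15:00-19:00 (invert busy blocks within the working day).
Wendy free: 09:30-11:30, 13:30-17:00 (invert busy blocks within the working day).
Nikolai ∩ Freya: 10:00-11:30, 15:00-17:00.
Nikolai ∩ Freya ∩ Hana: 10:00-11:30, 16:00-17:00.
Nikolai ∩ Freya ∩ Hana ∩ Luca: 10:00-11:30, 16:00-17:00.
Nikolai ∩ Freya ∩ Hana ∩ Luca ∩ Erik: 10:00-11:30, 16:00-17:00.
Nikolai ∩ Freya ∩ Hana ∩ Luca ∩ Erik ∩ Dana: 10:00-11:30, 16:00-17:00.
Nikolai ∩ Freya ∩ Hana ∩ Luca ∩ Erik ∩ Dana ∩ Wendy: 10:00-11:30, 16:00-17:00.
So the common availability across everyone is 10:00-11:30, 16:00-17:00.
The first common window of at least 60 minutes is 10:00-11:30, so the earliest start is 10:00.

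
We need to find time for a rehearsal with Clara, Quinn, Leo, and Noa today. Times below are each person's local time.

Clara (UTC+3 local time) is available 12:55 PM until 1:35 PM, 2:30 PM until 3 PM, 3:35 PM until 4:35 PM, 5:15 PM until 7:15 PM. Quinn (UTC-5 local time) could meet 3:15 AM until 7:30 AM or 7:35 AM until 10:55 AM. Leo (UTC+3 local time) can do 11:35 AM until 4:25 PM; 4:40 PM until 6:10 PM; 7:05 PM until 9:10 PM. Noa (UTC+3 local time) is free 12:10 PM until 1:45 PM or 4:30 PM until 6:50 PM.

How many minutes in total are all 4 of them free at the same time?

Clara in UTC: 09:55-10:35, 11:30-12:00, 12:35-13:35, 14:15-16:15 (subtract 3h to convert from UTC+3).
Quinn in UTC: 08:15-12:30, 12:35-15:55 (add 5h to convert from UTC-5).
Leo in UTC: 08:35-13:25, 13:40-15:10, 16:05-18:10 (subtract 3h to convert from UTC+3).
Noa in UTC: 09:10-10:45, 13:30-15:50 (subtract 3h to convert from UTC+3).
Clara ∩ Quinn: 09:55-10:35, 11:30-12:00, 12:35-13:35, 14:15-15:55.
Clara ∩ Quinn ∩ Leo: 09:55-10:35, 11:30-12:00, 12:35-13:25, 14:15-15:10.
Clara ∩ Quinn ∩ Leo ∩ Noa: 09:55-10:35, 14:15-15:10.
So the common availability across everyone is 09:55-10:35, 14:15-15:10.
Summing the common windows: 40 + 55 = 95 minutes.

95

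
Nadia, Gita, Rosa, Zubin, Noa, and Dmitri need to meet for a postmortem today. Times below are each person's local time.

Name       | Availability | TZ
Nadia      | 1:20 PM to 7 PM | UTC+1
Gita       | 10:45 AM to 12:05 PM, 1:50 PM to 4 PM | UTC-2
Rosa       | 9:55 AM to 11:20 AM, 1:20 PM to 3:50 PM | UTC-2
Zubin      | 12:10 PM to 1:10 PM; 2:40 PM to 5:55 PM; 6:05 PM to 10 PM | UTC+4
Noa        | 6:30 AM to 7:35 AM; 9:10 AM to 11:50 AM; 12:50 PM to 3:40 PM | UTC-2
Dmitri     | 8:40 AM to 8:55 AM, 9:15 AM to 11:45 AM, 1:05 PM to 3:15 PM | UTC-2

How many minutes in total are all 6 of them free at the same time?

Nadia in UTC: 12:20-18:00 (subtract 1h to convert from UTC+1).
Gita in UTC: 12:45-14:05, 15:50-18:00 (add 2h to convert from UTC-2).
Rosa in UTC: 11:55-13:20, 15:20-17:50 (add 2h to convert from UTC-2).
Zubin in UTC: 08:10-09:10, 10:40-13:55, 14:05-18:00 (subtract 4h to convert from UTC+4).
Noa in UTC: 08:30-09:35, 11:10-13:50, 14:50-17:40 (add 2h to convert from UTC-2).
Dmitri in UTC: 10:40-10:55, 11:15-13:45, 15:05-17:15 (add 2h to convert from UTC-2).
Nadia ∩ Gita: 12:45-14:05, 15:50-18:00.
Nadia ∩ Gita ∩ Rosa: 12:45-13:20, 15:50-17:50.
Nadia ∩ Gita ∩ Rosa ∩ Zubin: 12:45-13:20, 15:50-17:50.
Nadia ∩ Gita ∩ Rosa ∩ Zubin ∩ Noa: 12:45-13:20, 15:50-17:40.
Nadia ∩ Gita ∩ Rosa ∩ Zubin ∩ Noa ∩ Dmitri: 12:45-13:20, 15:50-17:15.
Those are the intersection windows.
Summing the common windows: 35 + 85 = 120 minutes.

120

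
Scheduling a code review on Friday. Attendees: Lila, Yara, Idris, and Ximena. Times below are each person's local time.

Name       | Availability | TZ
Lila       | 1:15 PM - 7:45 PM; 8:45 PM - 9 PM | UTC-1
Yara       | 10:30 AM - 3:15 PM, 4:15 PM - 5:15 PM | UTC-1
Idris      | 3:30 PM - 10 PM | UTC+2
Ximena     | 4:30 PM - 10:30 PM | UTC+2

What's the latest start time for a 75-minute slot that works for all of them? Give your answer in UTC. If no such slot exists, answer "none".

15:00

Lila in UTC: 14:15-20:45, 21:45-22:00 (add 1h to convert from UTC-1).
Yara in UTC: 11:30-16:15, 17:15-18:15 (add 1h to convert from UTC-1).
Idris in UTC: 13:30-20:00 (subtract 2h to convert from UTC+2).
Ximena in UTC: 14:30-20:30 (subtract 2h to convert from UTC+2).
Lila ∩ Yara: 14:15-16:15, 17:15-18:15.
Lila ∩ Yara ∩ Idris: 14:15-16:15, 17:15-18:15.
Lila ∩ Yara ∩ Idris ∩ Ximena: 14:30-16:15, 17:15-18:15.
Those are the intersection windows.
The last common window of at least 75 minutes is 14:30-16:15; a 75-minute meeting can start as late as 15:00 and still end by 16:15.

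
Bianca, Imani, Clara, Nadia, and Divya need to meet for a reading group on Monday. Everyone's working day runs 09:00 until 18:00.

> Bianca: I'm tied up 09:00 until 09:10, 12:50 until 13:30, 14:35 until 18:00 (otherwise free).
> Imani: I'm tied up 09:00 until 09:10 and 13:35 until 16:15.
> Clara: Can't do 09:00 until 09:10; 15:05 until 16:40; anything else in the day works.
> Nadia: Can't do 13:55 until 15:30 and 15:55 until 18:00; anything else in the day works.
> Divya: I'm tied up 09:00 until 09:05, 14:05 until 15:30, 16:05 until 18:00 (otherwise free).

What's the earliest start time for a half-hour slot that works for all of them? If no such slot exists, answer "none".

09:10

Bianca free: 09:10-12:50, 13:30-14:35 (invert busy blocks within the working day).
Imani free: 09:10-13:35, 16:15-18:00 (invert busy blocks within the working day).
Clara free: 09:10-15:05, 16:40-18:00 (invert busy blocks within the working day).
Nadia free: 09:00-13:55, 15:30-15:55 (invert busy blocks within the working day).
Divya free: 09:05-14:05, 15:30-16:05 (invert busy blocks within the working day).
Bianca ∩ Imani: 09:10-12:50, 13:30-13:35.
Bianca ∩ Imani ∩ Clara: 09:10-12:50, 13:30-13:35.
Bianca ∩ Imani ∩ Clara ∩ Nadia: 09:10-12:50, 13:30-13:35.
Bianca ∩ Imani ∩ Clara ∩ Nadia ∩ Divya: 09:10-12:50, 13:30-13:35.
The first common window of at least 30 minutes is 09:10-12:50, so the earliest start is 09:10.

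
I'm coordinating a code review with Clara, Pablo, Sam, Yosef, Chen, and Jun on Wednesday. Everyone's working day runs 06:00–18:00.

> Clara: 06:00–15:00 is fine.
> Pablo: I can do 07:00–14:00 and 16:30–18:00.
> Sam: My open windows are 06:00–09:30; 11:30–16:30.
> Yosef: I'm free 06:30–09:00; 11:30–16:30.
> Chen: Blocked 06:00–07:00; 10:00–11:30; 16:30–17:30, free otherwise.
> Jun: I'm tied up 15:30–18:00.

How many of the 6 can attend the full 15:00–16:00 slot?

3

Clara free: 06:00-15:00.
Pablo free: 07:00-14:00, 16:30-18:00.
Sam free: 06:00-09:30, 11:30-16:30.
Yosef free: 06:30-09:00, 11:30-16:30.
Chen free: 07:00-10:00, 11:30-16:30, 17:30-18:00 (invert busy blocks within the working day).
Jun free: 06:00-15:30 (invert busy blocks within the working day).
Sam, Yosef, and Chen can make the full 15:00-16:00 slot — that's 3.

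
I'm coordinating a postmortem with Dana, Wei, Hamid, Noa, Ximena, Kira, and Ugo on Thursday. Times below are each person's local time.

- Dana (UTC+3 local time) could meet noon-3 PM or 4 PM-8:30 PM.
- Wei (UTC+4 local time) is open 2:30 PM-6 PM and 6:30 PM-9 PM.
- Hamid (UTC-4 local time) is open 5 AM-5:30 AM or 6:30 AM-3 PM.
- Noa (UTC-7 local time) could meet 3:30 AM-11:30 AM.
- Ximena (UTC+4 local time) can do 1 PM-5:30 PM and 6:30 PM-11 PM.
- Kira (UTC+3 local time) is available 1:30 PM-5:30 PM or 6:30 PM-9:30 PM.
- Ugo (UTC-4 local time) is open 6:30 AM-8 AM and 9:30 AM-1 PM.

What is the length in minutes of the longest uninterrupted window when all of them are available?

90

Dana in UTC: 09:00-12:00, 13:00-17:30 (subtract 3h to convert from UTC+3).
Wei in UTC: 10:30-14:00, 14:30-17:00 (subtract 4h to convert from UTC+4).
Hamid in UTC: 09:00-09:30, 10:30-19:00 (add 4h to convert from UTC-4).
Noa in UTC: 10:30-18:30 (add 7h to convert from UTC-7).
Ximena in UTC: 09:00-13:30, 14:30-19:00 (subtract 4h to convert from UTC+4).
Kira in UTC: 10:30-14:30, 15:30-18:30 (subtract 3h to convert from UTC+3).
Ugo in UTC: 10:30-12:00, 13:30-17:00 (add 4h to convert from UTC-4).
Dana ∩ Wei: 10:30-12:00, 13:00-14:00, 14:30-17:00.
Dana ∩ Wei ∩ Hamid: 10:30-12:00, 13:00-14:00, 14:30-17:00.
Dana ∩ Wei ∩ Hamid ∩ Noa: 10:30-12:00, 13:00-14:00, 14:30-17:00.
Dana ∩ Wei ∩ Hamid ∩ Noa ∩ Ximena: 10:30-12:00, 13:00-13:30, 14:30-17:00.
Dana ∩ Wei ∩ Hamid ∩ Noa ∩ Ximena ∩ Kira: 10:30-12:00, 13:00-13:30, 15:30-17:00.
Dana ∩ Wei ∩ Hamid ∩ Noa ∩ Ximena ∩ Kira ∩ Ugo: 10:30-12:00, 15:30-17:00.
So the common availability across everyone is 10:30-12:00, 15:30-17:00.
The longest is 10:30-12:00 at 90 minutes.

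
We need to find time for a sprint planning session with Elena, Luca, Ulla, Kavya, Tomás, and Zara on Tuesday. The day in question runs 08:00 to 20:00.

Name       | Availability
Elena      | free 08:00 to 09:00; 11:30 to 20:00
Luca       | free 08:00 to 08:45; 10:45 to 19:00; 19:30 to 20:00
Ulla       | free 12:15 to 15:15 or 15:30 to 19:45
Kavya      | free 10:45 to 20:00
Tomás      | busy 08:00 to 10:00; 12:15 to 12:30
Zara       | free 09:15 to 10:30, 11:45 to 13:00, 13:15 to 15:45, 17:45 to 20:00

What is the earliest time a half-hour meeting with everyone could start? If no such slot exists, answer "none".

12:30

Elena free: 08:00-09:00, 11:30-20:00.
Luca free: 08:00-08:45, 10:45-19:00, 19:30-20:00.
Ulla free: 12:15-15:15, 15:30-19:45.
Kavya free: 10:45-20:00.
Tomás free: 10:00-12:15, 12:30-20:00 (invert busy blocks within the working day).
Zara free: 09:15-10:30, 11:45-13:00, 13:15-15:45, 17:45-20:00.
Elena ∩ Luca: 08:00-08:45, 11:30-19:00, 19:30-20:00.
Elena ∩ Luca ∩ Ulla: 12:15-15:15, 15:30-19:00, 19:30-19:45.
Elena ∩ Luca ∩ Ulla ∩ Kavya: 12:15-15:15, 15:30-19:00, 19:30-19:45.
Elena ∩ Luca ∩ Ulla ∩ Kavya ∩ Tomás: 12:30-15:15, 15:30-19:00, 19:30-19:45.
Elena ∩ Luca ∩ Ulla ∩ Kavya ∩ Tomás ∩ Zara: 12:30-13:00, 13:15-15:15, 15:30-15:45, 17:45-19:00, 19:30-19:45.
The first common window of at least 30 minutes is 12:30-13:00, so the earliest start is 12:30.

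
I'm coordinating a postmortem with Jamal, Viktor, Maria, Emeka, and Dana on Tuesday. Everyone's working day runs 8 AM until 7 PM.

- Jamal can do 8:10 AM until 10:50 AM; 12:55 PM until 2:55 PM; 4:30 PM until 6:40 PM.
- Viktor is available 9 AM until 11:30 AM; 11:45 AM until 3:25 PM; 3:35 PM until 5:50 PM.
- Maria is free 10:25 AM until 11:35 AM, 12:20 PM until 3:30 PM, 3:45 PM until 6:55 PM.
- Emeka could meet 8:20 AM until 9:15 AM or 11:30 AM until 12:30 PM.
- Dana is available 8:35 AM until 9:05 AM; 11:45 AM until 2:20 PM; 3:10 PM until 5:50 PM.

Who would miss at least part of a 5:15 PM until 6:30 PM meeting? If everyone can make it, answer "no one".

Dana, Emeka, Viktor

Jamal: free for 17:15-18:30. Viktor: not fully free for 17:15-18:30. Maria: free for 17:15-18:30. Emeka: not fully free for 17:15-18:30. Dana: not fully free for 17:15-18:30.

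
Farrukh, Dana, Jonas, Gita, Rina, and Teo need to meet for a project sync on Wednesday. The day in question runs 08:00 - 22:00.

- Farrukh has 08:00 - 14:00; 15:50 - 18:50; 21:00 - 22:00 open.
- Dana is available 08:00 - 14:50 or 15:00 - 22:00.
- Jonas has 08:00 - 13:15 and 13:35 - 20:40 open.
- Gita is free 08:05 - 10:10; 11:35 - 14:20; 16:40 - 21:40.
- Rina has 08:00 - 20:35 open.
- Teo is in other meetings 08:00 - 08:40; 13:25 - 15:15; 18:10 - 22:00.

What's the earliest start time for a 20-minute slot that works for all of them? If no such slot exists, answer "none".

08:40

Farrukh free: 08:00-14:00, 15:50-18:50, 21:00-22:00.
Dana free: 08:00-14:50, 15:00-22:00.
Jonas free: 08:00-13:15, 13:35-20:40.
Gita free: 08:05-10:10, 11:35-14:20, 16:40-21:40.
Rina free: 08:00-20:35.
Teo free: 08:40-13:25, 15:15-18:10 (invert busy blocks within the working day).
Farrukh ∩ Dana: 08:00-14:00, 15:50-18:50, 21:00-22:00.
Farrukh ∩ Dana ∩ Jonas: 08:00-13:15, 13:35-14:00, 15:50-18:50.
Farrukh ∩ Dana ∩ Jonas ∩ Gita: 08:05-10:10, 11:35-13:15, 13:35-14:00, 16:40-18:50.
Farrukh ∩ Dana ∩ Jonas ∩ Gita ∩ Rina: 08:05-10:10, 11:35-13:15, 13:35-14:00, 16:40-18:50.
Farrukh ∩ Dana ∩ Jonas ∩ Gita ∩ Rina ∩ Teo: 08:40-10:10, 11:35-13:15, 16:40-18:10.
So the common availability across everyone is 08:40-10:10, 11:35-13:15, 16:40-18:10.
The first common window of at least 20 minutes is 08:40-10:10, so the earliest start is 08:40.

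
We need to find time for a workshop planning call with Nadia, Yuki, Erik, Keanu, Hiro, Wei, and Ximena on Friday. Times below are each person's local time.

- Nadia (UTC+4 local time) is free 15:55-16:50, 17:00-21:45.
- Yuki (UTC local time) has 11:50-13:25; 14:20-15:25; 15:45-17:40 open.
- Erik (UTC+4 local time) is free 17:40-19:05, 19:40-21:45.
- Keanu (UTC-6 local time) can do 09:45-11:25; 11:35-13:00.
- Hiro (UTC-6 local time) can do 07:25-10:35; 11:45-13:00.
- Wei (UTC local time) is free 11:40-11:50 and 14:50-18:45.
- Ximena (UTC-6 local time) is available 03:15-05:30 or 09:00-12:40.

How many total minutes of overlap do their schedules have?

50

Nadia in UTC: 11:55-12:50, 13:00-17:45 (subtract 4h to convert from UTC+4).
Yuki in UTC: 11:50-13:25, 14:20-15:25, 15:45-17:40.
Erik in UTC: 13:40-15:05, 15:40-17:45 (subtract 4h to convert from UTC+4).
Keanu in UTC: 15:45-17:25, 17:35-19:00 (add 6h to convert from UTC-6).
Hiro in UTC: 13:25-16:35, 17:45-19:00 (add 6h to convert from UTC-6).
Wei in UTC: 11:40-11:50, 14:50-18:45.
Ximena in UTC: 09:15-11:30, 15:00-18:40 (add 6h to convert from UTC-6).
Nadia ∩ Yuki: 11:55-12:50, 13:00-13:25, 14:20-15:25, 15:45-17:40.
Nadia ∩ Yuki ∩ Erik: 14:20-15:05, 15:45-17:40.
Nadia ∩ Yuki ∩ Erik ∩ Keanu: 15:45-17:25, 17:35-17:40.
Nadia ∩ Yuki ∩ Erik ∩ Keanu ∩ Hiro: 15:45-16:35.
Nadia ∩ Yuki ∩ Erik ∩ Keanu ∩ Hiro ∩ Wei: 15:45-16:35.
Nadia ∩ Yuki ∩ Erik ∩ Keanu ∩ Hiro ∩ Wei ∩ Ximena: 15:45-16:35.
Those are the intersection windows.
That's a single block of 50 minutes.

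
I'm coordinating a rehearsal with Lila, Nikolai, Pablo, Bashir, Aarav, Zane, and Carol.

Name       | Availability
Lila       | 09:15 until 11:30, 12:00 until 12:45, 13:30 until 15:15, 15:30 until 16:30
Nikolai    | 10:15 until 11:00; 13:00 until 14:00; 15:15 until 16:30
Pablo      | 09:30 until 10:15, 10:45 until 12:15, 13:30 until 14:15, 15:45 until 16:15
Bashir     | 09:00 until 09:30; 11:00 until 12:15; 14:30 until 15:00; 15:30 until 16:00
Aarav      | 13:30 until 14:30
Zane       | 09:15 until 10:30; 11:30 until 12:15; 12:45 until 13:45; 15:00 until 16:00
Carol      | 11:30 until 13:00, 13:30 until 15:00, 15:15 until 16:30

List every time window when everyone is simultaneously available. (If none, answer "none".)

none

Lila ∩ Nikolai: 10:15-11:00, 13:30-14:00, 15:30-16:30.
Lila ∩ Nikolai ∩ Pablo: 10:45-11:00, 13:30-14:00, 15:45-16:15.
Lila ∩ Nikolai ∩ Pablo ∩ Bashir: 15:45-16:00.
Lila ∩ Nikolai ∩ Pablo ∩ Bashir ∩ Aarav: ∅.
Lila ∩ Nikolai ∩ Pablo ∩ Bashir ∩ Aarav ∩ Zane: ∅.
Lila ∩ Nikolai ∩ Pablo ∩ Bashir ∩ Aarav ∩ Zane ∩ Carol: ∅.
There is no time when everyone is free.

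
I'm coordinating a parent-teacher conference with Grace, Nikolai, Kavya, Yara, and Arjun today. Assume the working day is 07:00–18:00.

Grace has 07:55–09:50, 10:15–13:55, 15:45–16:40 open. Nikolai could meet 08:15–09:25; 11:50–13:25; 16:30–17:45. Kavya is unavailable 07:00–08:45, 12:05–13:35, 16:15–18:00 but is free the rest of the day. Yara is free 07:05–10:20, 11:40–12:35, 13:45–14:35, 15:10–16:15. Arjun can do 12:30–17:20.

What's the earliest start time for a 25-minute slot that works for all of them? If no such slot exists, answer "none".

none

Grace free: 07:55-09:50, 10:15-13:55, 15:45-16:40.
Nikolai free: 08:15-09:25, 11:50-13:25, 16:30-17:45.
Kavya free: 08:45-12:05, 13:35-16:15 (invert busy blocks within the working day).
Yara free: 07:05-10:20, 11:40-12:35, 13:45-14:35, 15:10-16:15.
Arjun free: 12:30-17:20.
Grace ∩ Nikolai: 08:15-09:25, 11:50-13:25, 16:30-16:40.
Grace ∩ Nikolai ∩ Kavya: 08:45-09:25, 11:50-12:05.
Grace ∩ Nikolai ∩ Kavya ∩ Yara: 08:45-09:25, 11:50-12:05.
Grace ∩ Nikolai ∩ Kavya ∩ Yara ∩ Arjun: ∅.
There is no time when everyone is free.
No common window is at least 25 minutes long.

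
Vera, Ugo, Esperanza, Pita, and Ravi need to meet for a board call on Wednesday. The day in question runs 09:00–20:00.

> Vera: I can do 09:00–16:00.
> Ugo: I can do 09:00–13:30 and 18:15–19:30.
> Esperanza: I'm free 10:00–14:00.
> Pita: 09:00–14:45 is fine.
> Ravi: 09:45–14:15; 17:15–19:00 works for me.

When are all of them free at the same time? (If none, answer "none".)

Vera ∩ Ugo: 09:00-13:30.
Vera ∩ Ugo ∩ Esperanza: 10:00-13:30.
Vera ∩ Ugo ∩ Esperanza ∩ Pita: 10:00-13:30.
Vera ∩ Ugo ∩ Esperanza ∩ Pita ∩ Ravi: 10:00-13:30.
So the common availability across everyone is 10:00-13:30.

10:00-13:30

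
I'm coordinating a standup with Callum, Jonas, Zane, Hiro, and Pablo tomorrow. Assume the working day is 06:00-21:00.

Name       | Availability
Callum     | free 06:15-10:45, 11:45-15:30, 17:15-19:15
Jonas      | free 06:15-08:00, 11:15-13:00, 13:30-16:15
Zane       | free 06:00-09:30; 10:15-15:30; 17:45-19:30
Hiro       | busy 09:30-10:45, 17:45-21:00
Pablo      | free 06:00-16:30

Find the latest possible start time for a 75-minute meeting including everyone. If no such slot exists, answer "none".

Callum free: 06:15-10:45, 11:45-15:30, 17:15-19:15.
Jonas free: 06:15-08:00, 11:15-13:00, 13:30-16:15.
Zane free: 06:00-09:30, 10:15-15:30, 17:45-19:30.
Hiro free: 06:00-09:30, 10:45-17:45 (invert busy blocks within the working day).
Pablo free: 06:00-16:30.
Callum ∩ Jonas: 06:15-08:00, 11:45-13:00, 13:30-15:30.
Callum ∩ Jonas ∩ Zane: 06:15-08:00, 11:45-13:00, 13:30-15:30.
Callum ∩ Jonas ∩ Zane ∩ Hiro: 06:15-08:00, 11:45-13:00, 13:30-15:30.
Callum ∩ Jonas ∩ Zane ∩ Hiro ∩ Pablo: 06:15-08:00, 11:45-13:00, 13:30-15:30.
The last common window of at least 75 minutes is 13:30-15:30; a 75-minute meeting can start as late as 14:15 and still end by 15:30.

14:15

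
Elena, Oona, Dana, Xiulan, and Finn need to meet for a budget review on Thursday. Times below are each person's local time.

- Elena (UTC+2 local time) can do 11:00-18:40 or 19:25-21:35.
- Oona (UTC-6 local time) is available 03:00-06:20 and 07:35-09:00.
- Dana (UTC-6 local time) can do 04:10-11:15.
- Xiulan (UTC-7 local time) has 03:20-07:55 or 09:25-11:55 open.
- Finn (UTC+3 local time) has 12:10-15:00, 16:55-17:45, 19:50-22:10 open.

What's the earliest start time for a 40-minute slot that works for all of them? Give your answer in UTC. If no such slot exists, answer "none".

10:20

Elena in UTC: 09:00-16:40, 17:25-19:35 (subtract 2h to convert from UTC+2).
Oona in UTC: 09:00-12:20, 13:35-15:00 (add 6h to convert from UTC-6).
Dana in UTC: 10:10-17:15 (add 6h to convert from UTC-6).
Xiulan in UTC: 10:20-14:55, 16:25-18:55 (add 7h to convert from UTC-7).
Finn in UTC: 09:10-12:00, 13:55-14:45, 16:50-19:10 (subtract 3h to convert from UTC+3).
Elena ∩ Oona: 09:00-12:20, 13:35-15:00.
Elena ∩ Oona ∩ Dana: 10:10-12:20, 13:35-15:00.
Elena ∩ Oona ∩ Dana ∩ Xiulan: 10:20-12:20, 13:35-14:55.
Elena ∩ Oona ∩ Dana ∩ Xiulan ∩ Finn: 10:20-12:00, 13:55-14:45.
So the common availability across everyone is 10:20-12:00, 13:55-14:45.
The first common window of at least 40 minutes is 10:20-12:00, so the earliest start is 10:20.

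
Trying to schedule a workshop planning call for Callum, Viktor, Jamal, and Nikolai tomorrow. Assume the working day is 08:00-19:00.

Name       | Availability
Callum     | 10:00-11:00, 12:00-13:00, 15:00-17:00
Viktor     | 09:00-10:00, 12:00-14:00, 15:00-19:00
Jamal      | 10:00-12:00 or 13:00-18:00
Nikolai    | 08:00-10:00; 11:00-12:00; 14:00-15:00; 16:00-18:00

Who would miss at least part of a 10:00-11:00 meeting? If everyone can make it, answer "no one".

Nikolai, Viktor

Callum: free for 10:00-11:00. Viktor: not fully free for 10:00-11:00. Jamal: free for 10:00-11:00. Nikolai: not fully free for 10:00-11:00.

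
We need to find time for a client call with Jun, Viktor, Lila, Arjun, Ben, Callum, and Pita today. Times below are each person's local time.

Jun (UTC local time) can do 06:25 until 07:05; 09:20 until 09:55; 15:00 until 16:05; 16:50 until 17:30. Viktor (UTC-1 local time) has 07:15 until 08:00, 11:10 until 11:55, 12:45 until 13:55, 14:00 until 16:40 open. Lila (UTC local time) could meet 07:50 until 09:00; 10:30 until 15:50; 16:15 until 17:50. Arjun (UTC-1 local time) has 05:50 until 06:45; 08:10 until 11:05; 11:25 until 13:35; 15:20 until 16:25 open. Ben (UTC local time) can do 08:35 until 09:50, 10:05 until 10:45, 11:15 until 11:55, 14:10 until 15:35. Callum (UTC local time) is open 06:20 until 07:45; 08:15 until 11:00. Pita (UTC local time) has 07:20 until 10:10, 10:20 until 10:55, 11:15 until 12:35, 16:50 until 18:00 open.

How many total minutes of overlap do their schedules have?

0

Jun in UTC: 06:25-07:05, 09:20-09:55, 15:00-16:05, 16:50-17:30.
Viktor in UTC: 08:15-09:00, 12:10-12:55, 13:45-14:55, 15:00-17:40 (add 1h to convert from UTC-1).
Lila in UTC: 07:50-09:00, 10:30-15:50, 16:15-17:50.
Arjun in UTC: 06:50-07:45, 09:10-12:05, 12:25-14:35, 16:20-17:25 (add 1h to convert from UTC-1).
Ben in UTC: 08:35-09:50, 10:05-10:45, 11:15-11:55, 14:10-15:35.
Callum in UTC: 06:20-07:45, 08:15-11:00.
Pita in UTC: 07:20-10:10, 10:20-10:55, 11:15-12:35, 16:50-18:00.
Jun ∩ Viktor: 15:00-16:05, 16:50-17:30.
Jun ∩ Viktor ∩ Lila: 15:00-15:50, 16:50-17:30.
Jun ∩ Viktor ∩ Lila ∩ Arjun: 16:50-17:25.
Jun ∩ Viktor ∩ Lila ∩ Arjun ∩ Ben: ∅.
Jun ∩ Viktor ∩ Lila ∩ Arjun ∩ Ben ∩ Callum: ∅.
Jun ∩ Viktor ∩ Lila ∩ Arjun ∩ Ben ∩ Callum ∩ Pita: ∅.
There is no time when everyone is free.
There is no common window, so the total is 0 minutes.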